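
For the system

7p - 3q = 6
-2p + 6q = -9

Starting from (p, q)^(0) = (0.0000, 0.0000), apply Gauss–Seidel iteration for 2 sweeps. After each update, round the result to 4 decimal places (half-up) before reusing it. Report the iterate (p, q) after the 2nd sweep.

Iteration 1:
  p = (6 - (-3)·0.0000) / (7) = 0.8571
  q = (-9 - (-2)·0.8571) / (6) = -1.2143
Iteration 2:
  p = (6 - (-3)·-1.2143) / (7) = 0.3367
  q = (-9 - (-2)·0.3367) / (6) = -1.3878

(0.3367, -1.3878)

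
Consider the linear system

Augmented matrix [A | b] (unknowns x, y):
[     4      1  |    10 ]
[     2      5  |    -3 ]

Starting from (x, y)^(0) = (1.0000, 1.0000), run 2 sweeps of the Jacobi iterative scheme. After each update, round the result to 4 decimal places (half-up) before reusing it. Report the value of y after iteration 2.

Iteration 1:
  x = (10 - (1)·1.0000) / (4) = 2.2500
  y = (-3 - (2)·1.0000) / (5) = -1.0000
Iteration 2:
  x = (10 - (1)·-1.0000) / (4) = 2.7500
  y = (-3 - (2)·2.2500) / (5) = -1.5000

-1.5000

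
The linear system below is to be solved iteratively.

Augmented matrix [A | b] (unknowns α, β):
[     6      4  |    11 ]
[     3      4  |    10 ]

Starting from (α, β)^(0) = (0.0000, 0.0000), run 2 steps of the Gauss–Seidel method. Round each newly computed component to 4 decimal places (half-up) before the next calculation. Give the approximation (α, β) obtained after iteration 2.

Iteration 1:
  α = (11 - (4)·0.0000) / (6) = 1.8333
  β = (10 - (3)·1.8333) / (4) = 1.1250
Iteration 2:
  α = (11 - (4)·1.1250) / (6) = 1.0833
  β = (10 - (3)·1.0833) / (4) = 1.6875

(1.0833, 1.6875)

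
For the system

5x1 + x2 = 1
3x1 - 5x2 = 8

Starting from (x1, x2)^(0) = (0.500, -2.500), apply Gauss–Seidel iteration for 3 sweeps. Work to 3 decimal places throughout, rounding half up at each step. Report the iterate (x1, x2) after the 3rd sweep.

(0.468, -1.319)

Iteration 1:
  x1 = (1 - (1)·-2.500) / (5) = 0.700
  x2 = (8 - (3)·0.700) / (-5) = -1.180
Iteration 2:
  x1 = (1 - (1)·-1.180) / (5) = 0.436
  x2 = (8 - (3)·0.436) / (-5) = -1.338
Iteration 3:
  x1 = (1 - (1)·-1.338) / (5) = 0.468
  x2 = (8 - (3)·0.468) / (-5) = -1.319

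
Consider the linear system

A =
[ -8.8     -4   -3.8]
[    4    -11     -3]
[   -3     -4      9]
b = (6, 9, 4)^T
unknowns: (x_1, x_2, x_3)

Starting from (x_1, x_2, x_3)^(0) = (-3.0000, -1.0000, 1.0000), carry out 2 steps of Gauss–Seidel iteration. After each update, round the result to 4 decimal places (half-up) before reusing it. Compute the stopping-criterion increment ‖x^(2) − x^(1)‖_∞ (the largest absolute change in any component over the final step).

Iteration 1:
  x_1 = (6 - (-4)·-1.0000 - (-3.8)·1.0000) / (-8.8) = -0.6591
  x_2 = (9 - (4)·-0.6591 - (-3)·1.0000) / (-11) = -1.3306
  x_3 = (4 - (-3)·-0.6591 - (-4)·-1.3306) / (9) = -0.3666
Iteration 2:
  x_1 = (6 - (-4)·-1.3306 - (-3.8)·-0.3666) / (-8.8) = 0.0813
  x_2 = (9 - (4)·0.0813 - (-3)·-0.3666) / (-11) = -0.6886
  x_3 = (4 - (-3)·0.0813 - (-4)·-0.6886) / (9) = 0.1655
Change: (0.7404, 0.6420, 0.5321) → max |·| = 0.7404

0.7404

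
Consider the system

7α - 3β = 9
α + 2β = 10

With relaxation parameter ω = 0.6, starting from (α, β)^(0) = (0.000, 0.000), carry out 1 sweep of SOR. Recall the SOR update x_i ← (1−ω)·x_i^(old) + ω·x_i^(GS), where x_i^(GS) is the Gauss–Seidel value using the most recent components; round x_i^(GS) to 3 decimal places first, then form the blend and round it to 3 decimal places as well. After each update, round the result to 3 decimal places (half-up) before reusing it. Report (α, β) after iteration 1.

(0.772, 2.768)

Iteration 1:
  α: GS value = (9 - (-3)·0.000) / (7) = 1.286;  α ← (1−ω)·0.000 + ω·1.286 = 0.772
  β: GS value = (10 - (1)·0.772) / (2) = 4.614;  β ← (1−ω)·0.000 + ω·4.614 = 2.768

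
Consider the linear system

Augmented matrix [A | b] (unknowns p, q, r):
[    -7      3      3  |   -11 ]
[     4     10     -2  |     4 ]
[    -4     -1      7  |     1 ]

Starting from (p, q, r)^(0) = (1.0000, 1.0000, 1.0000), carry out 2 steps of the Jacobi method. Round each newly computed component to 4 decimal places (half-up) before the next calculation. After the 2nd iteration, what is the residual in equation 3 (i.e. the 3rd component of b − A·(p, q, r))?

-2.2164

Iteration 1:
  p = (-11 - (3)·1.0000 - (3)·1.0000) / (-7) = 2.4286
  q = (4 - (4)·1.0000 - (-2)·1.0000) / (10) = 0.2000
  r = (1 - (-4)·1.0000 - (-1)·1.0000) / (7) = 0.8571
Iteration 2:
  p = (-11 - (3)·0.2000 - (3)·0.8571) / (-7) = 2.0245
  q = (4 - (4)·2.4286 - (-2)·0.8571) / (10) = -0.4000
  r = (1 - (-4)·2.4286 - (-1)·0.2000) / (7) = 1.5592
Residual b − A·x = (-0.3061, 3.0204, -2.2164)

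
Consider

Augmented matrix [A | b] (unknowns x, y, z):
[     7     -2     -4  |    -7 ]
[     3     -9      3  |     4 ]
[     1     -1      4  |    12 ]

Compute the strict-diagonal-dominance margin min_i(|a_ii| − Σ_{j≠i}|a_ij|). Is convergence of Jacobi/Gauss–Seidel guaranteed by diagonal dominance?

1

row 1: |7| − (2+4) = 1
row 2: |-9| − (3+3) = 3
row 3: |4| − (1+1) = 2
minimum over rows = 1 → strictly diagonally dominant (convergence guaranteed)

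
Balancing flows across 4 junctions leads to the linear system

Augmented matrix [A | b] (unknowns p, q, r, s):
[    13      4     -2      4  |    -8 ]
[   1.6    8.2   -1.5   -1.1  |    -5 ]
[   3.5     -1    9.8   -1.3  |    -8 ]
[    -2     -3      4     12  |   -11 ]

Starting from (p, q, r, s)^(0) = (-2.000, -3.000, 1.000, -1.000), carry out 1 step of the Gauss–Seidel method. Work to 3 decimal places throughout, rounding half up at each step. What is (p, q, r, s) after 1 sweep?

Iteration 1:
  p = (-8 - (4)·-3.000 - (-2)·1.000 - (4)·-1.000) / (13) = 0.769
  q = (-5 - (1.6)·0.769 - (-1.5)·1.000 - (-1.1)·-1.000) / (8.2) = -0.711
  r = (-8 - (3.5)·0.769 - (-1)·-0.711 - (-1.3)·-1.000) / (9.8) = -1.296
  s = (-11 - (-2)·0.769 - (-3)·-0.711 - (4)·-1.296) / (12) = -0.534

(0.769, -0.711, -1.296, -0.534)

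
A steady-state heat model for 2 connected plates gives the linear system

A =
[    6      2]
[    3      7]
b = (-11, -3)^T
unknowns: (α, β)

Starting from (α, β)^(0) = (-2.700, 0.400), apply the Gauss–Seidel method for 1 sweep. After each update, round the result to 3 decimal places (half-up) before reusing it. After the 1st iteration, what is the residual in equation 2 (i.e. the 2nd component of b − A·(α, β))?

0.003

Iteration 1:
  α = (-11 - (2)·0.400) / (6) = -1.967
  β = (-3 - (3)·-1.967) / (7) = 0.414
Residual b − A·x = (-0.026, 0.003)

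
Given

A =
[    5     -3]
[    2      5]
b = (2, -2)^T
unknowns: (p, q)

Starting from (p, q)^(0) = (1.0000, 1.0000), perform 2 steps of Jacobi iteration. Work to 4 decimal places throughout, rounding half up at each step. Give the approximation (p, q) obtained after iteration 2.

(-0.0800, -0.8000)

Iteration 1:
  p = (2 - (-3)·1.0000) / (5) = 1.0000
  q = (-2 - (2)·1.0000) / (5) = -0.8000
Iteration 2:
  p = (2 - (-3)·-0.8000) / (5) = -0.0800
  q = (-2 - (2)·1.0000) / (5) = -0.8000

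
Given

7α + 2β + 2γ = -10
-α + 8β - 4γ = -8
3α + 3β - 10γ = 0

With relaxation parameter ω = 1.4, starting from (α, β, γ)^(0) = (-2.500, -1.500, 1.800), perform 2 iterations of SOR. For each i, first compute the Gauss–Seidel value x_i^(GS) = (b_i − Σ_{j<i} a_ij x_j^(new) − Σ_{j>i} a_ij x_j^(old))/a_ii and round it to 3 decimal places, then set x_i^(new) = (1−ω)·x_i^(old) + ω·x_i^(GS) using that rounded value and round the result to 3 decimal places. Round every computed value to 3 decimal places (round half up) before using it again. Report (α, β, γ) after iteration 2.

Iteration 1:
  α: GS value = (-10 - (2)·-1.500 - (2)·1.800) / (7) = -1.514;  α ← (1−ω)·-2.500 + ω·-1.514 = -1.120
  β: GS value = (-8 - (-1)·-1.120 - (-4)·1.800) / (8) = -0.240;  β ← (1−ω)·-1.500 + ω·-0.240 = 0.264
  γ: GS value = (0 - (3)·-1.120 - (3)·0.264) / (-10) = -0.257;  γ ← (1−ω)·1.800 + ω·-0.257 = -1.080
Iteration 2:
  α: GS value = (-10 - (2)·0.264 - (2)·-1.080) / (7) = -1.195;  α ← (1−ω)·-1.120 + ω·-1.195 = -1.225
  β: GS value = (-8 - (-1)·-1.225 - (-4)·-1.080) / (8) = -1.693;  β ← (1−ω)·0.264 + ω·-1.693 = -2.476
  γ: GS value = (0 - (3)·-1.225 - (3)·-2.476) / (-10) = -1.110;  γ ← (1−ω)·-1.080 + ω·-1.110 = -1.122

(-1.225, -2.476, -1.122)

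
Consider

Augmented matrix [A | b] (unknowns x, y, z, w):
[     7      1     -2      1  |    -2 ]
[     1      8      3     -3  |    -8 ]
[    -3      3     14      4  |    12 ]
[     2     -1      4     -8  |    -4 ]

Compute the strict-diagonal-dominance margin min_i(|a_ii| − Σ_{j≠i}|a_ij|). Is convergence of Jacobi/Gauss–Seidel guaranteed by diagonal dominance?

row 1: |7| − (1+2+1) = 3
row 2: |8| − (1+3+3) = 1
row 3: |14| − (3+3+4) = 4
row 4: |-8| − (2+1+4) = 1
minimum over rows = 1 → strictly diagonally dominant (convergence guaranteed)

1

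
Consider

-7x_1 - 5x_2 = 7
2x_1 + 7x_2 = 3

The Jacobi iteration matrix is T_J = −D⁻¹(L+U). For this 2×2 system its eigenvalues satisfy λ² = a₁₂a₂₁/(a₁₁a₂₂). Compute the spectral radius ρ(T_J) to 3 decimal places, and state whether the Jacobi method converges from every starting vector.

a₁₂a₂₁/(a₁₁a₂₂) = (-5)·(2) / ((-7)·(7)) = 0.204082
ρ = √|0.204082| = √0.204082 = 0.452
ρ < 1, so Jacobi converges

0.452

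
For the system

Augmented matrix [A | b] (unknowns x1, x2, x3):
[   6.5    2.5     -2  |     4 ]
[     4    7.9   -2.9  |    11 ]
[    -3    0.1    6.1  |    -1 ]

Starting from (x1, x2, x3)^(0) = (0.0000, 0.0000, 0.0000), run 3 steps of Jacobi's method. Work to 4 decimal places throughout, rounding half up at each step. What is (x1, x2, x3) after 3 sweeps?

(0.2585, 1.4201, -0.1662)

Iteration 1:
  x1 = (4 - (2.5)·0.0000 - (-2)·0.0000) / (6.5) = 0.6154
  x2 = (11 - (4)·0.0000 - (-2.9)·0.0000) / (7.9) = 1.3924
  x3 = (-1 - (-3)·0.0000 - (0.1)·0.0000) / (6.1) = -0.1639
Iteration 2:
  x1 = (4 - (2.5)·1.3924 - (-2)·-0.1639) / (6.5) = 0.0294
  x2 = (11 - (4)·0.6154 - (-2.9)·-0.1639) / (7.9) = 1.0206
  x3 = (-1 - (-3)·0.6154 - (0.1)·1.3924) / (6.1) = 0.1159
Iteration 3:
  x1 = (4 - (2.5)·1.0206 - (-2)·0.1159) / (6.5) = 0.2585
  x2 = (11 - (4)·0.0294 - (-2.9)·0.1159) / (7.9) = 1.4201
  x3 = (-1 - (-3)·0.0294 - (0.1)·1.0206) / (6.1) = -0.1662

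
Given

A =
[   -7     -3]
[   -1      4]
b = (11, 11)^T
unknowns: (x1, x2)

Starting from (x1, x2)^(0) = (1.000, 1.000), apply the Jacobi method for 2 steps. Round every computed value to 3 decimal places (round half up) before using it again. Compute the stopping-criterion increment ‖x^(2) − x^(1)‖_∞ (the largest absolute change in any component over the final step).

0.857

Iteration 1:
  x1 = (11 - (-3)·1.000) / (-7) = -2.000
  x2 = (11 - (-1)·1.000) / (4) = 3.000
Iteration 2:
  x1 = (11 - (-3)·3.000) / (-7) = -2.857
  x2 = (11 - (-1)·-2.000) / (4) = 2.250
Change: (-0.857, -0.750) → max |·| = 0.857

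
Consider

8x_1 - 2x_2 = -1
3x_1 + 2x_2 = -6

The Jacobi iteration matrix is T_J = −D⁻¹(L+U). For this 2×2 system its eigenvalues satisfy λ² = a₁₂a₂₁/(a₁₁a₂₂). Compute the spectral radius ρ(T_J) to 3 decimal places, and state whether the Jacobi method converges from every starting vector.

0.612

a₁₂a₂₁/(a₁₁a₂₂) = (-2)·(3) / ((8)·(2)) = -0.375000
ρ = √|-0.375000| = √0.375000 = 0.612
ρ < 1, so Jacobi converges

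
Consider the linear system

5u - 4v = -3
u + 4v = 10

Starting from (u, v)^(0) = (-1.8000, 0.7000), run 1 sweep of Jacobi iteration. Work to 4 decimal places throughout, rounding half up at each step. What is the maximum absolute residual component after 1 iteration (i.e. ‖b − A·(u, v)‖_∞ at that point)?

Iteration 1:
  u = (-3 - (-4)·0.7000) / (5) = -0.0400
  v = (10 - (1)·-1.8000) / (4) = 2.9500
Residual b − A·x = (9.0000, -1.7600); ∞-norm = 9.0000

9.0000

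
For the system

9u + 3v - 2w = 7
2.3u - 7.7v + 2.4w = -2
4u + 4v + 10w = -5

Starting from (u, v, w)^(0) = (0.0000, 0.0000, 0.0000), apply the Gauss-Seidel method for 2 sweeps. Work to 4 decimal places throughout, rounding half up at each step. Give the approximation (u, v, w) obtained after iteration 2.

(0.3897, 0.0620, -0.6807)

Iteration 1:
  u = (7 - (3)·0.0000 - (-2)·0.0000) / (9) = 0.7778
  v = (-2 - (2.3)·0.7778 - (2.4)·0.0000) / (-7.7) = 0.4921
  w = (-5 - (4)·0.7778 - (4)·0.4921) / (10) = -1.0080
Iteration 2:
  u = (7 - (3)·0.4921 - (-2)·-1.0080) / (9) = 0.3897
  v = (-2 - (2.3)·0.3897 - (2.4)·-1.0080) / (-7.7) = 0.0620
  w = (-5 - (4)·0.3897 - (4)·0.0620) / (10) = -0.6807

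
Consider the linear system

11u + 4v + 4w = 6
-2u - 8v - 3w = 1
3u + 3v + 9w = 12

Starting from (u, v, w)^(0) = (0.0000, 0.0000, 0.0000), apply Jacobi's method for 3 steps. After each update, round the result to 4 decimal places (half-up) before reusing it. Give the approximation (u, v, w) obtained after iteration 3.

(0.3884, -0.5990, 1.5518)

Iteration 1:
  u = (6 - (4)·0.0000 - (4)·0.0000) / (11) = 0.5455
  v = (1 - (-2)·0.0000 - (-3)·0.0000) / (-8) = -0.1250
  w = (12 - (3)·0.0000 - (3)·0.0000) / (9) = 1.3333
Iteration 2:
  u = (6 - (4)·-0.1250 - (4)·1.3333) / (11) = 0.1061
  v = (1 - (-2)·0.5455 - (-3)·1.3333) / (-8) = -0.7614
  w = (12 - (3)·0.5455 - (3)·-0.1250) / (9) = 1.1932
Iteration 3:
  u = (6 - (4)·-0.7614 - (4)·1.1932) / (11) = 0.3884
  v = (1 - (-2)·0.1061 - (-3)·1.1932) / (-8) = -0.5990
  w = (12 - (3)·0.1061 - (3)·-0.7614) / (9) = 1.5518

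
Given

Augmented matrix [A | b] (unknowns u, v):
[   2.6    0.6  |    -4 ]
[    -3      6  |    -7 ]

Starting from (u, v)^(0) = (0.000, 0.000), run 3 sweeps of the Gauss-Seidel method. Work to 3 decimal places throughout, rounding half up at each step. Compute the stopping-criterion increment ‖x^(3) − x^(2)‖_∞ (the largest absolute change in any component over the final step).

Iteration 1:
  u = (-4 - (0.6)·0.000) / (2.6) = -1.538
  v = (-7 - (-3)·-1.538) / (6) = -1.936
Iteration 2:
  u = (-4 - (0.6)·-1.936) / (2.6) = -1.092
  v = (-7 - (-3)·-1.092) / (6) = -1.713
Iteration 3:
  u = (-4 - (0.6)·-1.713) / (2.6) = -1.143
  v = (-7 - (-3)·-1.143) / (6) = -1.738
Change: (-0.051, -0.025) → max |·| = 0.051

0.051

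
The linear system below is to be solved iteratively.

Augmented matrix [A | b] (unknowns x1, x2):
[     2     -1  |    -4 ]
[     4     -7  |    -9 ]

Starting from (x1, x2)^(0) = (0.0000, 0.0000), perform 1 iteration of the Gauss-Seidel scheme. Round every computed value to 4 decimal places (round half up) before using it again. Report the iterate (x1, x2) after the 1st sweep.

(-2.0000, 0.1429)

Iteration 1:
  x1 = (-4 - (-1)·0.0000) / (2) = -2.0000
  x2 = (-9 - (4)·-2.0000) / (-7) = 0.1429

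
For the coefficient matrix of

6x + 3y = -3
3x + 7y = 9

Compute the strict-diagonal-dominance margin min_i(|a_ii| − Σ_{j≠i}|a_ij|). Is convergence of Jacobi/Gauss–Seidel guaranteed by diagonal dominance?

row 1: |6| − (3) = 3
row 2: |7| − (3) = 4
minimum over rows = 3 → strictly diagonally dominant (convergence guaranteed)

3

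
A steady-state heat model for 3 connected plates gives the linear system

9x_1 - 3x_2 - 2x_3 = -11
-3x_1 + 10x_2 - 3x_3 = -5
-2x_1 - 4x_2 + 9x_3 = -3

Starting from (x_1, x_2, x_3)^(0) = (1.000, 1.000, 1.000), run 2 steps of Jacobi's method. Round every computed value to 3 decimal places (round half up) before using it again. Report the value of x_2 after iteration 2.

Iteration 1:
  x_1 = (-11 - (-3)·1.000 - (-2)·1.000) / (9) = -0.667
  x_2 = (-5 - (-3)·1.000 - (-3)·1.000) / (10) = 0.100
  x_3 = (-3 - (-2)·1.000 - (-4)·1.000) / (9) = 0.333
Iteration 2:
  x_1 = (-11 - (-3)·0.100 - (-2)·0.333) / (9) = -1.115
  x_2 = (-5 - (-3)·-0.667 - (-3)·0.333) / (10) = -0.600
  x_3 = (-3 - (-2)·-0.667 - (-4)·0.100) / (9) = -0.437

-0.600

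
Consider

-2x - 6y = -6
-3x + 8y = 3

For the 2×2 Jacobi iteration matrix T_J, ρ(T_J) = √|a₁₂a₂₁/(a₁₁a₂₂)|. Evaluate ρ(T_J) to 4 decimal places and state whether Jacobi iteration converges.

1.0607

a₁₂a₂₁/(a₁₁a₂₂) = (-6)·(-3) / ((-2)·(8)) = -1.125000
ρ = √|-1.125000| = √1.125000 = 1.0607
ρ > 1, so Jacobi diverges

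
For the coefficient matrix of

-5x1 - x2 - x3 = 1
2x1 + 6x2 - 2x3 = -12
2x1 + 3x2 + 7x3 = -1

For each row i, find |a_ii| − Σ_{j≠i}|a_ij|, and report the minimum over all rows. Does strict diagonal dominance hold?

2

row 1: |-5| − (1+1) = 3
row 2: |6| − (2+2) = 2
row 3: |7| − (2+3) = 2
minimum over rows = 2 → strictly diagonally dominant (convergence guaranteed)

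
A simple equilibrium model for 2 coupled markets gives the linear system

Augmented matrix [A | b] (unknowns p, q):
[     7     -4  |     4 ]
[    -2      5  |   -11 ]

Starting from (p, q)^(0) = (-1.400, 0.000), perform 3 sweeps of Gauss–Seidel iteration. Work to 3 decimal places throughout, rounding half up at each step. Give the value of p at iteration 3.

-0.813

Iteration 1:
  p = (4 - (-4)·0.000) / (7) = 0.571
  q = (-11 - (-2)·0.571) / (5) = -1.972
Iteration 2:
  p = (4 - (-4)·-1.972) / (7) = -0.555
  q = (-11 - (-2)·-0.555) / (5) = -2.422
Iteration 3:
  p = (4 - (-4)·-2.422) / (7) = -0.813
  q = (-11 - (-2)·-0.813) / (5) = -2.525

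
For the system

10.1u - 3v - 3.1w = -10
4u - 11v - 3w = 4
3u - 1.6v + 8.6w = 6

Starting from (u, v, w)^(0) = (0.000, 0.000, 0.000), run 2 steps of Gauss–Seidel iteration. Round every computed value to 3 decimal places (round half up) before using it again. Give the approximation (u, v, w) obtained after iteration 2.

Iteration 1:
  u = (-10 - (-3)·0.000 - (-3.1)·0.000) / (10.1) = -0.990
  v = (4 - (4)·-0.990 - (-3)·0.000) / (-11) = -0.724
  w = (6 - (3)·-0.990 - (-1.6)·-0.724) / (8.6) = 0.908
Iteration 2:
  u = (-10 - (-3)·-0.724 - (-3.1)·0.908) / (10.1) = -0.926
  v = (4 - (4)·-0.926 - (-3)·0.908) / (-11) = -0.948
  w = (6 - (3)·-0.926 - (-1.6)·-0.948) / (8.6) = 0.844

(-0.926, -0.948, 0.844)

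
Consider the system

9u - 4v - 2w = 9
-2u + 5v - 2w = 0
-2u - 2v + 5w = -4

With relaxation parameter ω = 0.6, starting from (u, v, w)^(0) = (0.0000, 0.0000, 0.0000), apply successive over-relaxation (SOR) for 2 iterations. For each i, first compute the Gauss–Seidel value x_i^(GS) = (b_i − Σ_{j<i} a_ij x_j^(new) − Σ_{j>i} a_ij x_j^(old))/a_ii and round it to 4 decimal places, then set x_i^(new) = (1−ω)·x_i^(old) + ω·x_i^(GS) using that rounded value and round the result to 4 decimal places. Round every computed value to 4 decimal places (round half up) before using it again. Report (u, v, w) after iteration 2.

Iteration 1:
  u: GS value = (9 - (-4)·0.0000 - (-2)·0.0000) / (9) = 1.0000;  u ← (1−ω)·0.0000 + ω·1.0000 = 0.6000
  v: GS value = (0 - (-2)·0.6000 - (-2)·0.0000) / (5) = 0.2400;  v ← (1−ω)·0.0000 + ω·0.2400 = 0.1440
  w: GS value = (-4 - (-2)·0.6000 - (-2)·0.1440) / (5) = -0.5024;  w ← (1−ω)·0.0000 + ω·-0.5024 = -0.3014
Iteration 2:
  u: GS value = (9 - (-4)·0.1440 - (-2)·-0.3014) / (9) = 0.9970;  u ← (1−ω)·0.6000 + ω·0.9970 = 0.8382
  v: GS value = (0 - (-2)·0.8382 - (-2)·-0.3014) / (5) = 0.2147;  v ← (1−ω)·0.1440 + ω·0.2147 = 0.1864
  w: GS value = (-4 - (-2)·0.8382 - (-2)·0.1864) / (5) = -0.3902;  w ← (1−ω)·-0.3014 + ω·-0.3902 = -0.3547

(0.8382, 0.1864, -0.3547)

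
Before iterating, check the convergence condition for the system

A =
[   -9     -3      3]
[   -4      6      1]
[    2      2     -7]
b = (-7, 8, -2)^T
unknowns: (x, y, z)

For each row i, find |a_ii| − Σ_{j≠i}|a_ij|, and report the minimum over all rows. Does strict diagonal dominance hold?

1

row 1: |-9| − (3+3) = 3
row 2: |6| − (4+1) = 1
row 3: |-7| − (2+2) = 3
minimum over rows = 1 → strictly diagonally dominant (convergence guaranteed)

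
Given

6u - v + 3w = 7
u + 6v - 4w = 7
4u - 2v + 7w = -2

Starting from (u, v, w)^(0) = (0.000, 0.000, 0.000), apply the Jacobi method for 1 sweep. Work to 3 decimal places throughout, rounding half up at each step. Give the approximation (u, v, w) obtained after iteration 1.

Iteration 1:
  u = (7 - (-1)·0.000 - (3)·0.000) / (6) = 1.167
  v = (7 - (1)·0.000 - (-4)·0.000) / (6) = 1.167
  w = (-2 - (4)·0.000 - (-2)·0.000) / (7) = -0.286

(1.167, 1.167, -0.286)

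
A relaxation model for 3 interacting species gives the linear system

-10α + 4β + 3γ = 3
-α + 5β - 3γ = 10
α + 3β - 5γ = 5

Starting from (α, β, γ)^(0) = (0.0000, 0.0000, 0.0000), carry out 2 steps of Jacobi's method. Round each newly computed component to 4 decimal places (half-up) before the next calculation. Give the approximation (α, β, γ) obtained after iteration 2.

(0.2000, 1.3400, 0.1400)

Iteration 1:
  α = (3 - (4)·0.0000 - (3)·0.0000) / (-10) = -0.3000
  β = (10 - (-1)·0.0000 - (-3)·0.0000) / (5) = 2.0000
  γ = (5 - (1)·0.0000 - (3)·0.0000) / (-5) = -1.0000
Iteration 2:
  α = (3 - (4)·2.0000 - (3)·-1.0000) / (-10) = 0.2000
  β = (10 - (-1)·-0.3000 - (-3)·-1.0000) / (5) = 1.3400
  γ = (5 - (1)·-0.3000 - (3)·2.0000) / (-5) = 0.1400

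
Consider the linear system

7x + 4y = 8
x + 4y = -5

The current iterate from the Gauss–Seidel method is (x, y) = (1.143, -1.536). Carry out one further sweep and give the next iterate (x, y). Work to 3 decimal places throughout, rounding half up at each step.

One sweep:
  x = (8 - (4)·-1.536) / (7) = 2.021
  y = (-5 - (1)·2.021) / (4) = -1.755

(2.021, -1.755)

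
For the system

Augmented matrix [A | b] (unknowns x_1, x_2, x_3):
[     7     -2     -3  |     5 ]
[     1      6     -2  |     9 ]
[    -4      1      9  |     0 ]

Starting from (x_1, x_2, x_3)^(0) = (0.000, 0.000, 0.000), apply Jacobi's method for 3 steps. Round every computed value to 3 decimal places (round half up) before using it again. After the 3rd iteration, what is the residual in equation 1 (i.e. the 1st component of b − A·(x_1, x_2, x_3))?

Iteration 1:
  x_1 = (5 - (-2)·0.000 - (-3)·0.000) / (7) = 0.714
  x_2 = (9 - (1)·0.000 - (-2)·0.000) / (6) = 1.500
  x_3 = (0 - (-4)·0.000 - (1)·0.000) / (9) = 0.000
Iteration 2:
  x_1 = (5 - (-2)·1.500 - (-3)·0.000) / (7) = 1.143
  x_2 = (9 - (1)·0.714 - (-2)·0.000) / (6) = 1.381
  x_3 = (0 - (-4)·0.714 - (1)·1.500) / (9) = 0.151
Iteration 3:
  x_1 = (5 - (-2)·1.381 - (-3)·0.151) / (7) = 1.174
  x_2 = (9 - (1)·1.143 - (-2)·0.151) / (6) = 1.360
  x_3 = (0 - (-4)·1.143 - (1)·1.381) / (9) = 0.355
Residual b − A·x = (0.567, 0.376, 0.141)

0.567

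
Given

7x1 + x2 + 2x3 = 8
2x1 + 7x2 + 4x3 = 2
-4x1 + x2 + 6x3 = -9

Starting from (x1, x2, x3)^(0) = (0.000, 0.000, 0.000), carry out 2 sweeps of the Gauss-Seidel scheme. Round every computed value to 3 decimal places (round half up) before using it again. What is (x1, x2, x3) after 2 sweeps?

Iteration 1:
  x1 = (8 - (1)·0.000 - (2)·0.000) / (7) = 1.143
  x2 = (2 - (2)·1.143 - (4)·0.000) / (7) = -0.041
  x3 = (-9 - (-4)·1.143 - (1)·-0.041) / (6) = -0.731
Iteration 2:
  x1 = (8 - (1)·-0.041 - (2)·-0.731) / (7) = 1.358
  x2 = (2 - (2)·1.358 - (4)·-0.731) / (7) = 0.315
  x3 = (-9 - (-4)·1.358 - (1)·0.315) / (6) = -0.647

(1.358, 0.315, -0.647)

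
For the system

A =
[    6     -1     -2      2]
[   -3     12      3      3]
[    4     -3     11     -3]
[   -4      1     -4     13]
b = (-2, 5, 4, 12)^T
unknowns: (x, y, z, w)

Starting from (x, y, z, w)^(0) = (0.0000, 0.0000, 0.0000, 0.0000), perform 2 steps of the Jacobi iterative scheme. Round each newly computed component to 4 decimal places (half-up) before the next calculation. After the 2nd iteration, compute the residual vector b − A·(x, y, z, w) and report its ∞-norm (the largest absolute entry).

1.8836

Iteration 1:
  x = (-2 - (-1)·0.0000 - (-2)·0.0000 - (2)·0.0000) / (6) = -0.3333
  y = (5 - (-3)·0.0000 - (3)·0.0000 - (3)·0.0000) / (12) = 0.4167
  z = (4 - (4)·0.0000 - (-3)·0.0000 - (-3)·0.0000) / (11) = 0.3636
  w = (12 - (-4)·0.0000 - (1)·0.0000 - (-4)·0.0000) / (13) = 0.9231
Iteration 2:
  x = (-2 - (-1)·0.4167 - (-2)·0.3636 - (2)·0.9231) / (6) = -0.4504
  y = (5 - (-3)·-0.3333 - (3)·0.3636 - (3)·0.9231) / (12) = 0.0117
  z = (4 - (4)·-0.3333 - (-3)·0.4167 - (-3)·0.9231) / (11) = 0.8502
  w = (12 - (-4)·-0.3333 - (1)·0.4167 - (-4)·0.3636) / (13) = 0.9003
Residual b − A·x = (0.6139, -1.7431, -0.8146, 1.8836); ∞-norm = 1.8836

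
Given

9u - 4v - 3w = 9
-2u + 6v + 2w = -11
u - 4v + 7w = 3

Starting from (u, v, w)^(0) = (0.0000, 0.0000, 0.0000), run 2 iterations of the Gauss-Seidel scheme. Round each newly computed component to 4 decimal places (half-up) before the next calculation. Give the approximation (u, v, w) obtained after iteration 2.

(0.1429, -1.5952, -0.5034)

Iteration 1:
  u = (9 - (-4)·0.0000 - (-3)·0.0000) / (9) = 1.0000
  v = (-11 - (-2)·1.0000 - (2)·0.0000) / (6) = -1.5000
  w = (3 - (1)·1.0000 - (-4)·-1.5000) / (7) = -0.5714
Iteration 2:
  u = (9 - (-4)·-1.5000 - (-3)·-0.5714) / (9) = 0.1429
  v = (-11 - (-2)·0.1429 - (2)·-0.5714) / (6) = -1.5952
  w = (3 - (1)·0.1429 - (-4)·-1.5952) / (7) = -0.5034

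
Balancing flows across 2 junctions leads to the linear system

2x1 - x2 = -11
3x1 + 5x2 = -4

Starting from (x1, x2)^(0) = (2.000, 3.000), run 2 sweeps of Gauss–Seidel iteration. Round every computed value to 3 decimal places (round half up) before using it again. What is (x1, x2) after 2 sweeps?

Iteration 1:
  x1 = (-11 - (-1)·3.000) / (2) = -4.000
  x2 = (-4 - (3)·-4.000) / (5) = 1.600
Iteration 2:
  x1 = (-11 - (-1)·1.600) / (2) = -4.700
  x2 = (-4 - (3)·-4.700) / (5) = 2.020

(-4.700, 2.020)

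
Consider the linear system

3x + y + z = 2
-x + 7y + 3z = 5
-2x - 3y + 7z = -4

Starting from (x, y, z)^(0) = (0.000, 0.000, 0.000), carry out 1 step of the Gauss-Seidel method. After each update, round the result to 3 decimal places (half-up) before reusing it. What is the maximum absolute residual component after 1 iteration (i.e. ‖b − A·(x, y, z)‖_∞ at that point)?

Iteration 1:
  x = (2 - (1)·0.000 - (1)·0.000) / (3) = 0.667
  y = (5 - (-1)·0.667 - (3)·0.000) / (7) = 0.810
  z = (-4 - (-2)·0.667 - (-3)·0.810) / (7) = -0.034
Residual b − A·x = (-0.777, 0.099, 0.002); ∞-norm = 0.777

0.777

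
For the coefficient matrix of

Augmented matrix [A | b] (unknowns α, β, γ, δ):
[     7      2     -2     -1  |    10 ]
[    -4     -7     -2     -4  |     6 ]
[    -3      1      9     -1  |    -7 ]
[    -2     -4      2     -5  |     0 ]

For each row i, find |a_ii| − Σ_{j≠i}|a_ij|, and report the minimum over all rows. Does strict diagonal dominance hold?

-3

row 1: |7| − (2+2+1) = 2
row 2: |-7| − (4+2+4) = -3
row 3: |9| − (3+1+1) = 4
row 4: |-5| − (2+4+2) = -3
minimum over rows = -3 → not strictly diagonally dominant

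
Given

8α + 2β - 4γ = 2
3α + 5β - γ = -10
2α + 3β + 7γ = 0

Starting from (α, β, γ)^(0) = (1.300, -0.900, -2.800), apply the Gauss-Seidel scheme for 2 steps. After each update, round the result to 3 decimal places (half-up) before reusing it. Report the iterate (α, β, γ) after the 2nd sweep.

(1.313, -2.563, 0.723)

Iteration 1:
  α = (2 - (2)·-0.900 - (-4)·-2.800) / (8) = -0.925
  β = (-10 - (3)·-0.925 - (-1)·-2.800) / (5) = -2.005
  γ = (0 - (2)·-0.925 - (3)·-2.005) / (7) = 1.124
Iteration 2:
  α = (2 - (2)·-2.005 - (-4)·1.124) / (8) = 1.313
  β = (-10 - (3)·1.313 - (-1)·1.124) / (5) = -2.563
  γ = (0 - (2)·1.313 - (3)·-2.563) / (7) = 0.723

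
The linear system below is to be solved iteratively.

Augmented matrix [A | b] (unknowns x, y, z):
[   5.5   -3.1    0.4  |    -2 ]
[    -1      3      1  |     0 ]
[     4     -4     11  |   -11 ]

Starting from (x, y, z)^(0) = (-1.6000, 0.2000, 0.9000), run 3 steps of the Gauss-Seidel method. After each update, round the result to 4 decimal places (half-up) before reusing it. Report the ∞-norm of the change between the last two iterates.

Iteration 1:
  x = (-2 - (-3.1)·0.2000 - (0.4)·0.9000) / (5.5) = -0.3164
  y = (0 - (-1)·-0.3164 - (1)·0.9000) / (3) = -0.4055
  z = (-11 - (4)·-0.3164 - (-4)·-0.4055) / (11) = -1.0324
Iteration 2:
  x = (-2 - (-3.1)·-0.4055 - (0.4)·-1.0324) / (5.5) = -0.5171
  y = (0 - (-1)·-0.5171 - (1)·-1.0324) / (3) = 0.1718
  z = (-11 - (4)·-0.5171 - (-4)·0.1718) / (11) = -0.7495
Iteration 3:
  x = (-2 - (-3.1)·0.1718 - (0.4)·-0.7495) / (5.5) = -0.2123
  y = (0 - (-1)·-0.2123 - (1)·-0.7495) / (3) = 0.1791
  z = (-11 - (4)·-0.2123 - (-4)·0.1791) / (11) = -0.8577
Change: (0.3048, 0.0073, -0.1082) → max |·| = 0.3048

0.3048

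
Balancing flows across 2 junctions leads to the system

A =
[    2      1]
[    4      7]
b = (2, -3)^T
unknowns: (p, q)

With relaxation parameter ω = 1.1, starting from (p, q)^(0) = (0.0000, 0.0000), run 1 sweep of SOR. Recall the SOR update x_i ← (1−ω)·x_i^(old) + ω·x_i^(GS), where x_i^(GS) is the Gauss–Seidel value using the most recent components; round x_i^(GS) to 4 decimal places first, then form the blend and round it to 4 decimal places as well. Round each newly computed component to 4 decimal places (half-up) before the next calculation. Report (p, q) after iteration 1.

(1.1000, -1.1628)

Iteration 1:
  p: GS value = (2 - (1)·0.0000) / (2) = 1.0000;  p ← (1−ω)·0.0000 + ω·1.0000 = 1.1000
  q: GS value = (-3 - (4)·1.1000) / (7) = -1.0571;  q ← (1−ω)·0.0000 + ω·-1.0571 = -1.1628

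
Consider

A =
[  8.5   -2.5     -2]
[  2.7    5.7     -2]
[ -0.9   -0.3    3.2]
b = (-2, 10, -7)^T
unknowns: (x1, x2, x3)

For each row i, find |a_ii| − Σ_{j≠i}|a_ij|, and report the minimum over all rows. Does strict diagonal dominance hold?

row 1: |8.5| − (2.5+2) = 4
row 2: |5.7| − (2.7+2) = 1
row 3: |3.2| − (0.9+0.3) = 2
minimum over rows = 1 → strictly diagonally dominant (convergence guaranteed)

1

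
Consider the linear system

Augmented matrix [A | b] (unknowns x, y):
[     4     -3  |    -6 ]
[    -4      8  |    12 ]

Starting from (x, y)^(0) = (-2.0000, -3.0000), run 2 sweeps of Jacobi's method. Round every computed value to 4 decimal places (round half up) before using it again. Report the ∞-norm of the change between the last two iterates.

2.6250

Iteration 1:
  x = (-6 - (-3)·-3.0000) / (4) = -3.7500
  y = (12 - (-4)·-2.0000) / (8) = 0.5000
Iteration 2:
  x = (-6 - (-3)·0.5000) / (4) = -1.1250
  y = (12 - (-4)·-3.7500) / (8) = -0.3750
Change: (2.6250, -0.8750) → max |·| = 2.6250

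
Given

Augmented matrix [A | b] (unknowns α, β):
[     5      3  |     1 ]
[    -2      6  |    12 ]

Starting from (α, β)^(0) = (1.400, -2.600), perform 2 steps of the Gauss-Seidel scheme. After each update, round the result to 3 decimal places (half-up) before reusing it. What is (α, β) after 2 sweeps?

(-1.352, 1.549)

Iteration 1:
  α = (1 - (3)·-2.600) / (5) = 1.760
  β = (12 - (-2)·1.760) / (6) = 2.587
Iteration 2:
  α = (1 - (3)·2.587) / (5) = -1.352
  β = (12 - (-2)·-1.352) / (6) = 1.549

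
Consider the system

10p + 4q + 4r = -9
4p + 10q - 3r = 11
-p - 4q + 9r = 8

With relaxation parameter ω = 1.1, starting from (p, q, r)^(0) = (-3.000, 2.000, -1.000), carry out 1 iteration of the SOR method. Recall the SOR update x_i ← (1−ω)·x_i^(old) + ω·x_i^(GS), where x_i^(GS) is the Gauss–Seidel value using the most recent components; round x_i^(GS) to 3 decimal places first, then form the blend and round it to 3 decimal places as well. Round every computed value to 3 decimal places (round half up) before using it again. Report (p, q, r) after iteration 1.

Iteration 1:
  p: GS value = (-9 - (4)·2.000 - (4)·-1.000) / (10) = -1.300;  p ← (1−ω)·-3.000 + ω·-1.300 = -1.130
  q: GS value = (11 - (4)·-1.130 - (-3)·-1.000) / (10) = 1.252;  q ← (1−ω)·2.000 + ω·1.252 = 1.177
  r: GS value = (8 - (-1)·-1.130 - (-4)·1.177) / (9) = 1.286;  r ← (1−ω)·-1.000 + ω·1.286 = 1.515

(-1.130, 1.177, 1.515)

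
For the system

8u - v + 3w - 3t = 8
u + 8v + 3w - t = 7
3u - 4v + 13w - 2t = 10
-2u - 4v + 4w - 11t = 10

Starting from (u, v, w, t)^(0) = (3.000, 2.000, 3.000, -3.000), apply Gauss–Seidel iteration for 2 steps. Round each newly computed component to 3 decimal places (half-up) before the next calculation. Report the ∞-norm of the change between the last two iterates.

1.641

Iteration 1:
  u = (8 - (-1)·2.000 - (3)·3.000 - (-3)·-3.000) / (8) = -1.000
  v = (7 - (1)·-1.000 - (3)·3.000 - (-1)·-3.000) / (8) = -0.500
  w = (10 - (3)·-1.000 - (-4)·-0.500 - (-2)·-3.000) / (13) = 0.385
  t = (10 - (-2)·-1.000 - (-4)·-0.500 - (4)·0.385) / (-11) = -0.405
Iteration 2:
  u = (8 - (-1)·-0.500 - (3)·0.385 - (-3)·-0.405) / (8) = 0.641
  v = (7 - (1)·0.641 - (3)·0.385 - (-1)·-0.405) / (8) = 0.600
  w = (10 - (3)·0.641 - (-4)·0.600 - (-2)·-0.405) / (13) = 0.744
  t = (10 - (-2)·0.641 - (-4)·0.600 - (4)·0.744) / (-11) = -0.973
Change: (1.641, 1.100, 0.359, -0.568) → max |·| = 1.641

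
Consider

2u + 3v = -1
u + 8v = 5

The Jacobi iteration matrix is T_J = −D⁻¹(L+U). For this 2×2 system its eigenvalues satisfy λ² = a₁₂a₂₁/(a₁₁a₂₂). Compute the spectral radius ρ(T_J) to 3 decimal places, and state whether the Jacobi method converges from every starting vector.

a₁₂a₂₁/(a₁₁a₂₂) = (3)·(1) / ((2)·(8)) = 0.187500
ρ = √|0.187500| = √0.187500 = 0.433
ρ < 1, so Jacobi converges

0.433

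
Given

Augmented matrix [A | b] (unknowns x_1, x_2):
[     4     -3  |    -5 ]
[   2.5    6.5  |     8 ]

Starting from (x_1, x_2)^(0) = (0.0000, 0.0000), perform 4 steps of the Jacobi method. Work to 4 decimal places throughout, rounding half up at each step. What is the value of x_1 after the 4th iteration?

-0.2326

Iteration 1:
  x_1 = (-5 - (-3)·0.0000) / (4) = -1.2500
  x_2 = (8 - (2.5)·0.0000) / (6.5) = 1.2308
Iteration 2:
  x_1 = (-5 - (-3)·1.2308) / (4) = -0.3269
  x_2 = (8 - (2.5)·-1.2500) / (6.5) = 1.7115
Iteration 3:
  x_1 = (-5 - (-3)·1.7115) / (4) = 0.0336
  x_2 = (8 - (2.5)·-0.3269) / (6.5) = 1.3565
Iteration 4:
  x_1 = (-5 - (-3)·1.3565) / (4) = -0.2326
  x_2 = (8 - (2.5)·0.0336) / (6.5) = 1.2178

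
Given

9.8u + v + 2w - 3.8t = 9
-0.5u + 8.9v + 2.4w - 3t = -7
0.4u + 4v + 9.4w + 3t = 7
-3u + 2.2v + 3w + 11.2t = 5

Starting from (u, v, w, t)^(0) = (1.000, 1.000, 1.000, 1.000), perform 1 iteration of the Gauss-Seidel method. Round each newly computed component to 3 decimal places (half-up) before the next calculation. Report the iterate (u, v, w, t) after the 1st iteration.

(1.000, -0.663, 0.665, 0.666)

Iteration 1:
  u = (9 - (1)·1.000 - (2)·1.000 - (-3.8)·1.000) / (9.8) = 1.000
  v = (-7 - (-0.5)·1.000 - (2.4)·1.000 - (-3)·1.000) / (8.9) = -0.663
  w = (7 - (0.4)·1.000 - (4)·-0.663 - (3)·1.000) / (9.4) = 0.665
  t = (5 - (-3)·1.000 - (2.2)·-0.663 - (3)·0.665) / (11.2) = 0.666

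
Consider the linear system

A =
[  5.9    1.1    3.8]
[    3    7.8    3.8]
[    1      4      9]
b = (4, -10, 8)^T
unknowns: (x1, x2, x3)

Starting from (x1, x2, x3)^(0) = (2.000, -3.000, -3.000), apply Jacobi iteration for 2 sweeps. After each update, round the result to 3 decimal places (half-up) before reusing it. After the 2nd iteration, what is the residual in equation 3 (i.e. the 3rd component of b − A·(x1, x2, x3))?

15.209

Iteration 1:
  x1 = (4 - (1.1)·-3.000 - (3.8)·-3.000) / (5.9) = 3.169
  x2 = (-10 - (3)·2.000 - (3.8)·-3.000) / (7.8) = -0.590
  x3 = (8 - (1)·2.000 - (4)·-3.000) / (9) = 2.000
Iteration 2:
  x1 = (4 - (1.1)·-0.590 - (3.8)·2.000) / (5.9) = -0.500
  x2 = (-10 - (3)·3.169 - (3.8)·2.000) / (7.8) = -3.475
  x3 = (8 - (1)·3.169 - (4)·-0.590) / (9) = 0.799
Residual b − A·x = (7.736, 15.569, 15.209)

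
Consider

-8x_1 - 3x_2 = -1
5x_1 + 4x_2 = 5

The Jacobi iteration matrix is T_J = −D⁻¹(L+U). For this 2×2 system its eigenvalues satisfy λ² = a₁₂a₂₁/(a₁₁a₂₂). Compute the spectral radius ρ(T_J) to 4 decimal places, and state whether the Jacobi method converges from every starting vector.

0.6847

a₁₂a₂₁/(a₁₁a₂₂) = (-3)·(5) / ((-8)·(4)) = 0.468750
ρ = √|0.468750| = √0.468750 = 0.6847
ρ < 1, so Jacobi converges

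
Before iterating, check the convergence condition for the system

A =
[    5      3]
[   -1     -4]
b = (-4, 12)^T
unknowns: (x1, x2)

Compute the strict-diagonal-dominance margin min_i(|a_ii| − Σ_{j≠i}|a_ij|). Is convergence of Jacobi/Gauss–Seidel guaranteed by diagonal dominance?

2

row 1: |5| − (3) = 2
row 2: |-4| − (1) = 3
minimum over rows = 2 → strictly diagonally dominant (convergence guaranteed)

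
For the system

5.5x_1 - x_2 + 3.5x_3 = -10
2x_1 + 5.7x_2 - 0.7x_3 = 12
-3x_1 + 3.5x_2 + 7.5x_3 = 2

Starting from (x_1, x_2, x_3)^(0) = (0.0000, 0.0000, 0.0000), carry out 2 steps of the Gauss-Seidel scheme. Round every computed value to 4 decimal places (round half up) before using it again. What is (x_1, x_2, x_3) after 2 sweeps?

Iteration 1:
  x_1 = (-10 - (-1)·0.0000 - (3.5)·0.0000) / (5.5) = -1.8182
  x_2 = (12 - (2)·-1.8182 - (-0.7)·0.0000) / (5.7) = 2.7432
  x_3 = (2 - (-3)·-1.8182 - (3.5)·2.7432) / (7.5) = -1.7408
Iteration 2:
  x_1 = (-10 - (-1)·2.7432 - (3.5)·-1.7408) / (5.5) = -0.2116
  x_2 = (12 - (2)·-0.2116 - (-0.7)·-1.7408) / (5.7) = 1.9657
  x_3 = (2 - (-3)·-0.2116 - (3.5)·1.9657) / (7.5) = -0.7353

(-0.2116, 1.9657, -0.7353)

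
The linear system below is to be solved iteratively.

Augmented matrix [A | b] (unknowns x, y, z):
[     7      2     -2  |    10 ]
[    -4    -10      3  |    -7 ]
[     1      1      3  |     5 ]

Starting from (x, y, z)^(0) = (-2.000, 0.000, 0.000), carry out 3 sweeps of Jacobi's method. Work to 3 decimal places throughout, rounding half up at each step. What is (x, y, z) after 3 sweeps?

(1.389, 0.240, 0.835)

Iteration 1:
  x = (10 - (2)·0.000 - (-2)·0.000) / (7) = 1.429
  y = (-7 - (-4)·-2.000 - (3)·0.000) / (-10) = 1.500
  z = (5 - (1)·-2.000 - (1)·0.000) / (3) = 2.333
Iteration 2:
  x = (10 - (2)·1.500 - (-2)·2.333) / (7) = 1.667
  y = (-7 - (-4)·1.429 - (3)·2.333) / (-10) = 0.828
  z = (5 - (1)·1.429 - (1)·1.500) / (3) = 0.690
Iteration 3:
  x = (10 - (2)·0.828 - (-2)·0.690) / (7) = 1.389
  y = (-7 - (-4)·1.667 - (3)·0.690) / (-10) = 0.240
  z = (5 - (1)·1.667 - (1)·0.828) / (3) = 0.835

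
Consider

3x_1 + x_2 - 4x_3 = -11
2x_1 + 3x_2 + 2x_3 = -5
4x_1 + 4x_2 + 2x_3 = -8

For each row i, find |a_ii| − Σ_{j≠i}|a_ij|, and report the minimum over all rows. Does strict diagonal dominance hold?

-6

row 1: |3| − (1+4) = -2
row 2: |3| − (2+2) = -1
row 3: |2| − (4+4) = -6
minimum over rows = -6 → not strictly diagonally dominant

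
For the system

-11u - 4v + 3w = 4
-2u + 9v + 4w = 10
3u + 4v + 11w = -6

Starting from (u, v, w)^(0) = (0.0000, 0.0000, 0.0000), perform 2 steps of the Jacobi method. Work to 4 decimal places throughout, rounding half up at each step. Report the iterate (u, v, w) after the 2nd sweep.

Iteration 1:
  u = (4 - (-4)·0.0000 - (3)·0.0000) / (-11) = -0.3636
  v = (10 - (-2)·0.0000 - (4)·0.0000) / (9) = 1.1111
  w = (-6 - (3)·0.0000 - (4)·0.0000) / (11) = -0.5455
Iteration 2:
  u = (4 - (-4)·1.1111 - (3)·-0.5455) / (-11) = -0.9164
  v = (10 - (-2)·-0.3636 - (4)·-0.5455) / (9) = 1.2728
  w = (-6 - (3)·-0.3636 - (4)·1.1111) / (11) = -0.8503

(-0.9164, 1.2728, -0.8503)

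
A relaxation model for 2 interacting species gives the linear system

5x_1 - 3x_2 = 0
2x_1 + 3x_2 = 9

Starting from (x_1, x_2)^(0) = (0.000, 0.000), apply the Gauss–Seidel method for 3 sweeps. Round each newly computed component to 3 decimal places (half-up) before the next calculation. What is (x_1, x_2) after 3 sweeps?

Iteration 1:
  x_1 = (0 - (-3)·0.000) / (5) = 0.000
  x_2 = (9 - (2)·0.000) / (3) = 3.000
Iteration 2:
  x_1 = (0 - (-3)·3.000) / (5) = 1.800
  x_2 = (9 - (2)·1.800) / (3) = 1.800
Iteration 3:
  x_1 = (0 - (-3)·1.800) / (5) = 1.080
  x_2 = (9 - (2)·1.080) / (3) = 2.280

(1.080, 2.280)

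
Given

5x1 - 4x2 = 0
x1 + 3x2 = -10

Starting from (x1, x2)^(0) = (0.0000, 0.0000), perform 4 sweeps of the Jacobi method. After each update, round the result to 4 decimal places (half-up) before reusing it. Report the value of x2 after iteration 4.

-2.4445

Iteration 1:
  x1 = (0 - (-4)·0.0000) / (5) = 0.0000
  x2 = (-10 - (1)·0.0000) / (3) = -3.3333
Iteration 2:
  x1 = (0 - (-4)·-3.3333) / (5) = -2.6666
  x2 = (-10 - (1)·0.0000) / (3) = -3.3333
Iteration 3:
  x1 = (0 - (-4)·-3.3333) / (5) = -2.6666
  x2 = (-10 - (1)·-2.6666) / (3) = -2.4445
Iteration 4:
  x1 = (0 - (-4)·-2.4445) / (5) = -1.9556
  x2 = (-10 - (1)·-2.6666) / (3) = -2.4445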